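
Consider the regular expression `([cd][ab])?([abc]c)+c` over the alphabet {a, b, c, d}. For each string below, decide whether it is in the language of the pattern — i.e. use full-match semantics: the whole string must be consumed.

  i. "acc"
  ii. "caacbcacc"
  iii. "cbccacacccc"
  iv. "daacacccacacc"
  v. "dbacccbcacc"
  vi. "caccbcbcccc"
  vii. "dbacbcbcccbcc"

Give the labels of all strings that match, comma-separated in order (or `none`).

i → match
ii → match
iii → match
iv → match
v → match
vi → match
vii → match

i, ii, iii, iv, v, vi, vii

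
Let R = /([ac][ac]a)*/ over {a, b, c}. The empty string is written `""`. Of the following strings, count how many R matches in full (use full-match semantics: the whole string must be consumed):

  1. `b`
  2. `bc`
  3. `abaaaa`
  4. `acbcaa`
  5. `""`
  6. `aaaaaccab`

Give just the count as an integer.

1

1 → no match
2 → no match
3 → no match
4 → no match
5 → match
6 → no match
Total matched: 1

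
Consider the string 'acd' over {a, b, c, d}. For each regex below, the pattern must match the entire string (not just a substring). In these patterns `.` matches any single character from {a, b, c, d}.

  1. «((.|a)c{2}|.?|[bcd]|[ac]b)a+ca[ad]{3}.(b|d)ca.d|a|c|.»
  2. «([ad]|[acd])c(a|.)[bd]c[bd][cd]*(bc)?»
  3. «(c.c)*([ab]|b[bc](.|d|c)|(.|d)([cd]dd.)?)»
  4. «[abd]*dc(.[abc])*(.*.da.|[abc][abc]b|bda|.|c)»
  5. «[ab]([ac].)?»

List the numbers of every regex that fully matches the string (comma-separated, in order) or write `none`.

1 → no match
2 → no match
3 → no match
4 → no match
5 → match

5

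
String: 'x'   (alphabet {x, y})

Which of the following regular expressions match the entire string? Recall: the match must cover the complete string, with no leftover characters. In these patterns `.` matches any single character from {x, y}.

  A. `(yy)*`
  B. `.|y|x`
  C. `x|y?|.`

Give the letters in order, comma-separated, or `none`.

B, C

A → no match
B → match
C → match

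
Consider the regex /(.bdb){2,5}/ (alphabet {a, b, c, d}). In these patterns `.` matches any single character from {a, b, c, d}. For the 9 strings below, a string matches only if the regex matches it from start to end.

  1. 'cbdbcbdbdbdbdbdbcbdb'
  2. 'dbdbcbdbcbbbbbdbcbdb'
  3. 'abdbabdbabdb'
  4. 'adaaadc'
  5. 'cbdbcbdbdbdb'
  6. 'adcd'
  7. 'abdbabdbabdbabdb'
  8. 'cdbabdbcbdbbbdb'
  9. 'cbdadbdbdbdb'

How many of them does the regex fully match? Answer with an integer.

1 → match
2 → no match
3 → match
4 → no match — must end with 'bdb'
5 → match
6 → no match — must end with 'bdb'
7 → match
8 → no match
9 → no match
Total matched: 4

4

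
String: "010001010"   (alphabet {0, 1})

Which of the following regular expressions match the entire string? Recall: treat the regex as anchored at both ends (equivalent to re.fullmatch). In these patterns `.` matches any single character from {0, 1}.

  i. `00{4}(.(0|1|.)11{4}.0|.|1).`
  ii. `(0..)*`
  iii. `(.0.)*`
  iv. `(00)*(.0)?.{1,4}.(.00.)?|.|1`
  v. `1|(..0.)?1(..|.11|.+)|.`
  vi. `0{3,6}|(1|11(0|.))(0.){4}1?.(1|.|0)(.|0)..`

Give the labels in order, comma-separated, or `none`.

i → no match — must start with "00"
ii → match
iii → no match
iv → no match
v → no match
vi → no match

ii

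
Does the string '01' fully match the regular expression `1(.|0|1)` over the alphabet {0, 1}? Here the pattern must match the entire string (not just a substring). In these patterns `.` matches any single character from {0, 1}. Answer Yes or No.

No

Every match must start with '1', but '01' does not.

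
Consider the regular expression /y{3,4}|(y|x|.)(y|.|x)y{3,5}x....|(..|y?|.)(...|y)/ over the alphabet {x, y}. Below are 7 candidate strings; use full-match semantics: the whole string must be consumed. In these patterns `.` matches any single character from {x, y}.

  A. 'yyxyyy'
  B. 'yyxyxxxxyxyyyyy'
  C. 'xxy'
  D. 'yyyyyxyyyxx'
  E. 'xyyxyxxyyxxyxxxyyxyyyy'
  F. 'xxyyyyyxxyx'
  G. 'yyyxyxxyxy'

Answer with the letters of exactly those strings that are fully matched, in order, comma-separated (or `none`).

A. 'yyxyyy' → no match
B → no match
C. 'xxy' → match
D. 'yyyyyxyyyxx' → no match
E → no match
F. 'xxyyyyyxxyx' → no match
G. 'yyyxyxxyxy' → no match

C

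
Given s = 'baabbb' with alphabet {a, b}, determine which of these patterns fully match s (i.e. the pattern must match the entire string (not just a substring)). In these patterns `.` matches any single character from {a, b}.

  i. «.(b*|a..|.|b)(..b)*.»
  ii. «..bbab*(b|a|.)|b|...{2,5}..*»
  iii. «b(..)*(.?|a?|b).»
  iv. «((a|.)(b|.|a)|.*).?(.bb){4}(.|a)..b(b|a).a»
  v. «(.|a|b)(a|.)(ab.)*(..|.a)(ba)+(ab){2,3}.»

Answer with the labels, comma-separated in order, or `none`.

i, ii, iii

i → match
ii → match
iii → match
iv → no match — must end with 'a'
v → no match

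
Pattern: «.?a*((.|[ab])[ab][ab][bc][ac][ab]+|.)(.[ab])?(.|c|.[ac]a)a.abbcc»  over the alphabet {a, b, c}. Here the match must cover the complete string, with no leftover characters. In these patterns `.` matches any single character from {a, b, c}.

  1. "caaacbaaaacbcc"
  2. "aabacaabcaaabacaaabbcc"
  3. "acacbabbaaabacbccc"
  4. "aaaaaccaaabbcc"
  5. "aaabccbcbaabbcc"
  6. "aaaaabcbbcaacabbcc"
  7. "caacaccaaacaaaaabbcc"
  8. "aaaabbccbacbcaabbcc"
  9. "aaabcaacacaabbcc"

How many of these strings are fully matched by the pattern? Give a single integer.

1 → no match — must end with "abbcc"
2 → no match
3 → no match — must end with "abbcc"
4 → match
5 → no match
6 → match
7 → no match
8 → no match
9 → no match
Total matched: 2

2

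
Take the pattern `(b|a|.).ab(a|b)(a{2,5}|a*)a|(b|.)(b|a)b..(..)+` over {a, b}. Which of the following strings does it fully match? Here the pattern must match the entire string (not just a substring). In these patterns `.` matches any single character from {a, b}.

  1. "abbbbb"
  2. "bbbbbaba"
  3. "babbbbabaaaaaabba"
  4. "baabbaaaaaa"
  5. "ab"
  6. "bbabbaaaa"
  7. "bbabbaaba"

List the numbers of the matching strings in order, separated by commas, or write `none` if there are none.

1 → no match
2 → no match
3 → match
4 → match
5 → no match
6 → match
7 → no match

3, 4, 6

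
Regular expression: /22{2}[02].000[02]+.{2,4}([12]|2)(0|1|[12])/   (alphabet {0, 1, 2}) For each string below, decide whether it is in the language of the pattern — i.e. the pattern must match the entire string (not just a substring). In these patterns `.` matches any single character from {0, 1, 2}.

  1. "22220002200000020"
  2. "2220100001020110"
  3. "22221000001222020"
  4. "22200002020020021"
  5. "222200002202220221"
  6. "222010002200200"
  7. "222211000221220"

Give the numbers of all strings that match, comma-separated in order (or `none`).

5

1 → no match
2 → no match
3 → no match
4 → no match
5 → match
6 → no match
7 → no match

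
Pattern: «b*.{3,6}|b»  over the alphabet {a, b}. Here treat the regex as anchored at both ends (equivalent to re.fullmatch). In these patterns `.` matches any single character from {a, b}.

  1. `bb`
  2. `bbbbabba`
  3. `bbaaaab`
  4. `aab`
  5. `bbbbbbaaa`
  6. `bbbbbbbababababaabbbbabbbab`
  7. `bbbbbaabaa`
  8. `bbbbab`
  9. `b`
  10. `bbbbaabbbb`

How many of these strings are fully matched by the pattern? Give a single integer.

1 → no match
2 → match
3 → match
4 → match
5 → match
6 → no match
7 → match
8 → match
9 → match
10 → match
Total matched: 8

8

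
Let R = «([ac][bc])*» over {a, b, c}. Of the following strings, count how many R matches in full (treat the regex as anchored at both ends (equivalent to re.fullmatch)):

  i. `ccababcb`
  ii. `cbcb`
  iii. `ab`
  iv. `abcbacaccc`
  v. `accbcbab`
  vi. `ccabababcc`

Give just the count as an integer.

6

i → match
ii → match
iii → match
iv → match
v → match
vi → match
Total matched: 6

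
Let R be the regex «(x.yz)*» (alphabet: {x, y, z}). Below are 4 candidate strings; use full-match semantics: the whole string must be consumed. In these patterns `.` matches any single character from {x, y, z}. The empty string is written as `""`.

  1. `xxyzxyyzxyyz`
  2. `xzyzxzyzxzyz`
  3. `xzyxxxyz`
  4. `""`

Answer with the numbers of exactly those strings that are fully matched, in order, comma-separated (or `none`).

1, 2, 4

1. `xxyzxyyzxyyz` → match
2. `xzyzxzyzxzyz` → match
3. `xzyxxxyz` → no match
4. `""` → match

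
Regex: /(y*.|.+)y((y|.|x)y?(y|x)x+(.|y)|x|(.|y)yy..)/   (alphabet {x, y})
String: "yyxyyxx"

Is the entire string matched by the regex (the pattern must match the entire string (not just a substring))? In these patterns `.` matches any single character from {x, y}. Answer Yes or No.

Yes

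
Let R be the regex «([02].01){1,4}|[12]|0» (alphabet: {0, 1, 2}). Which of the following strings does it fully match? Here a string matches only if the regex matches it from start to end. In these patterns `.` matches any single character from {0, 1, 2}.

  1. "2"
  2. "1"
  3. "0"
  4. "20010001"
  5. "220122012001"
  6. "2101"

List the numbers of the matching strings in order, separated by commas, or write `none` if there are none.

1 → match
2 → match
3 → match
4 → match
5 → match
6 → match

1, 2, 3, 4, 5, 6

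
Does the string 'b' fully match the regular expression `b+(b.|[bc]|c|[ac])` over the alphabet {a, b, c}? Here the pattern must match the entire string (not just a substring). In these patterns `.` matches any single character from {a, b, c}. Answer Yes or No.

No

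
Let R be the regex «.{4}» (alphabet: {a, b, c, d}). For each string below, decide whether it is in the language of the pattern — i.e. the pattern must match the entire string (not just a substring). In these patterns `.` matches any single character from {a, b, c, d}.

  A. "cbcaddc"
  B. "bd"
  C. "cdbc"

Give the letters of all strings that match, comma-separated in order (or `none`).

A → no match
B → no match
C → match

C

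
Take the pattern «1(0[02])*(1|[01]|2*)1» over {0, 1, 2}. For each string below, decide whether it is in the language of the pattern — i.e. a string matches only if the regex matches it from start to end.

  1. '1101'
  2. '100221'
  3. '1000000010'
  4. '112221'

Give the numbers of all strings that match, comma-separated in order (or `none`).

2

1 → no match
2 → match
3 → no match — must end with '1'
4 → no match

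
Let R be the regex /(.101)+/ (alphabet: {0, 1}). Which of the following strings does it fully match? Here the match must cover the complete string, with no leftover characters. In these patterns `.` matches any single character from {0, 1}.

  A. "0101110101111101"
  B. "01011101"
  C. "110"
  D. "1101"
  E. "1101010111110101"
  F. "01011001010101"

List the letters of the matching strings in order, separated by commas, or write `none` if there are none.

A → no match
B → match
C → no match — must end with "101"
D → match
E → no match
F → no match

B, D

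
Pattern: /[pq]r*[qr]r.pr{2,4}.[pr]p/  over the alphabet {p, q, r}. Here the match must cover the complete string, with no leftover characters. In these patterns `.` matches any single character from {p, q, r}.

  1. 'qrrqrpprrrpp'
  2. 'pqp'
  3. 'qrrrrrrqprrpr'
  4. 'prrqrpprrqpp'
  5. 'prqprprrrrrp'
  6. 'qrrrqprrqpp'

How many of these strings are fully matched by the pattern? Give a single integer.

1 → match
2 → no match
3 → no match — must end with 'p'
4 → match
5 → no match
6 → match
Total matched: 3

3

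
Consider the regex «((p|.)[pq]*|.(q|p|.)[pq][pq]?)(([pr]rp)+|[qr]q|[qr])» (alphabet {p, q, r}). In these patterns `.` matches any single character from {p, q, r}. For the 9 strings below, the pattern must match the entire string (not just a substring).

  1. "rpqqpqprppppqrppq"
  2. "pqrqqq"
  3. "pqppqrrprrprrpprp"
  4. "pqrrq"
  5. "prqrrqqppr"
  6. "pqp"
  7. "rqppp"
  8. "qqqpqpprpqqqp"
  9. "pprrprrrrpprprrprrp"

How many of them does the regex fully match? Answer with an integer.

1

1 → no match
2 → no match
3 → match
4 → no match
5 → no match
6 → no match
7 → no match
8 → no match
9 → no match
Total matched: 1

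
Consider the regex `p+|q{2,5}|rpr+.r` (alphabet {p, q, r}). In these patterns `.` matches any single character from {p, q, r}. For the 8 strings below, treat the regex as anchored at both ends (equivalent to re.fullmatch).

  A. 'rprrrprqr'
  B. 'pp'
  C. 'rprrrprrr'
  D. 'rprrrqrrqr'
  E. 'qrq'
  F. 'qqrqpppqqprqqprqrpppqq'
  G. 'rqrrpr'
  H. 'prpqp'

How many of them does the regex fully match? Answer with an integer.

A. 'rprrrprqr' → no match
B. 'pp' → match
C. 'rprrrprrr' → no match
D. 'rprrrqrrqr' → no match
E. 'qrq' → no match
F → no match
G. 'rqrrpr' → no match
H. 'prpqp' → no match
Total matched: 1

1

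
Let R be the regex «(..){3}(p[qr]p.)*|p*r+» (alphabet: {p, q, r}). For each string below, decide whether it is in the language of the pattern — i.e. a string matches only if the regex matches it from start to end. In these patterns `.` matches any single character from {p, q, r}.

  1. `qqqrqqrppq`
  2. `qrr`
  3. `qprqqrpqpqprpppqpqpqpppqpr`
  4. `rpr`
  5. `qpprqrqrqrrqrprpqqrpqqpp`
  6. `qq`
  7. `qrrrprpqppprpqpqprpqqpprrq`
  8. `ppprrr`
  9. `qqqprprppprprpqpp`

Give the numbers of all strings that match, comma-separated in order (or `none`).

1 → no match
2 → no match
3 → match
4 → no match
5 → no match
6 → no match
7 → no match
8 → match
9 → no match

3, 8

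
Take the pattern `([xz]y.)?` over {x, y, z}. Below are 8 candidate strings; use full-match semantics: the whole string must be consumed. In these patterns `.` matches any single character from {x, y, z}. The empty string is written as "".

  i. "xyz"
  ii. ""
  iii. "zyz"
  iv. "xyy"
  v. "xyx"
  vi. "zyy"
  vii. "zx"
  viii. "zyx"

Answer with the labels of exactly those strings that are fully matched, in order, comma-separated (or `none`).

i, ii, iii, iv, v, vi, viii

i → match
ii → match
iii → match
iv → match
v → match
vi → match
vii → no match
viii → match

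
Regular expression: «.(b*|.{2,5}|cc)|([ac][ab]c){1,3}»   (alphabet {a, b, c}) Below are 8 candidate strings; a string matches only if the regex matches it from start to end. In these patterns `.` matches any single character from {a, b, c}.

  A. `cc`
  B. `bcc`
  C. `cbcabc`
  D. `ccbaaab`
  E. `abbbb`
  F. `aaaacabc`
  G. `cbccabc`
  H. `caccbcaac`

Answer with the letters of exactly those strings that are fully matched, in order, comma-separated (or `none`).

B, C, E, H

A → no match
B → match
C → match
D → no match
E → match
F → no match
G → no match
H → match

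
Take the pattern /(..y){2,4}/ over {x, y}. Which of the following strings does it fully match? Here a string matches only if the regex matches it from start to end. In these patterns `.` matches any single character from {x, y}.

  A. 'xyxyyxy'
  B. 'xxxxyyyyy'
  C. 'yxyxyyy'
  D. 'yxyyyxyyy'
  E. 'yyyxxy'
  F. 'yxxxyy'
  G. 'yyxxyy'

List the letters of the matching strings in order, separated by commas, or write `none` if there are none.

A → no match
B → no match
C → no match
D → no match
E → match
F → no match
G → no match

E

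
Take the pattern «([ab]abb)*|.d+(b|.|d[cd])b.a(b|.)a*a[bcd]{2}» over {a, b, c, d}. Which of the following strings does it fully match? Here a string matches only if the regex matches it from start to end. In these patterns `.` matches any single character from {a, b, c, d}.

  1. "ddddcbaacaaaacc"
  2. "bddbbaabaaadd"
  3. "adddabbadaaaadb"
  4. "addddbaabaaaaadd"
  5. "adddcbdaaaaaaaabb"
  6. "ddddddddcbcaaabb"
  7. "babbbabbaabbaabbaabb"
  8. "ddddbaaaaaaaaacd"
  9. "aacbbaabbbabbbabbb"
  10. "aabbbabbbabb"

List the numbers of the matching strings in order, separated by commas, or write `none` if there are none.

1 → match
2 → match
3 → match
4 → match
5 → match
6 → match
7 → match
8 → match
9 → no match
10 → match

1, 2, 3, 4, 5, 6, 7, 8, 10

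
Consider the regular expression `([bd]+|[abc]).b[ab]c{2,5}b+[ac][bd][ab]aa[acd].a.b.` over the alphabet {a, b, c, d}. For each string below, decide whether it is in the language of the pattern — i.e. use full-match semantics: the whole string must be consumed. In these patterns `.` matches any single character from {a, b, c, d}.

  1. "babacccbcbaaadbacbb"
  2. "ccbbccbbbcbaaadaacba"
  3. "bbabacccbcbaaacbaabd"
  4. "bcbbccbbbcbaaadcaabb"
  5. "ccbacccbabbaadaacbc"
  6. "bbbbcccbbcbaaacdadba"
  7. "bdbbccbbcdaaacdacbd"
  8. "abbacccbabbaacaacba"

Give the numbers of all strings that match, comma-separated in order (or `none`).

1, 2, 3, 4, 5, 6, 7, 8

1 → match
2 → match
3 → match
4 → match
5 → match
6 → match
7 → match
8 → match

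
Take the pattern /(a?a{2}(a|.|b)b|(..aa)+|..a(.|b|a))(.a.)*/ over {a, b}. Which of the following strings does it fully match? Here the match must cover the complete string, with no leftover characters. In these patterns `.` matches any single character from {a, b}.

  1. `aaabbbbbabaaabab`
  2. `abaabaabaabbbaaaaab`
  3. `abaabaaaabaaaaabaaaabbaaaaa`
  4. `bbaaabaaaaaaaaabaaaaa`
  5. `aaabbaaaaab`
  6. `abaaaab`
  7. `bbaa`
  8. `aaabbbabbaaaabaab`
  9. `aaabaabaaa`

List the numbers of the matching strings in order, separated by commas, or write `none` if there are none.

3, 4, 5, 6, 7, 8, 9

1 → no match
2 → no match
3 → match
4 → match
5 → match
6 → match
7 → match
8 → match
9 → match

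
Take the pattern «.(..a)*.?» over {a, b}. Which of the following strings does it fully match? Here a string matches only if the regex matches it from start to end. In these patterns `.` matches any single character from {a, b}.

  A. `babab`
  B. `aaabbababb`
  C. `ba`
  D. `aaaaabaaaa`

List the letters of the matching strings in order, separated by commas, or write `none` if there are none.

A → match
B → no match
C → match
D → match

A, C, D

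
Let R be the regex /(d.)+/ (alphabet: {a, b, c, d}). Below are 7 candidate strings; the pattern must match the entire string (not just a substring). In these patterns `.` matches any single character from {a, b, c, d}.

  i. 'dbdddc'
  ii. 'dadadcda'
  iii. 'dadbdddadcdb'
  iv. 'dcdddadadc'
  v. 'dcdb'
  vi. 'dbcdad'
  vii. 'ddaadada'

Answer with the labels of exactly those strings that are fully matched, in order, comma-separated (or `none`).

i → match
ii → match
iii → match
iv → match
v → match
vi → no match
vii → no match

i, ii, iii, iv, v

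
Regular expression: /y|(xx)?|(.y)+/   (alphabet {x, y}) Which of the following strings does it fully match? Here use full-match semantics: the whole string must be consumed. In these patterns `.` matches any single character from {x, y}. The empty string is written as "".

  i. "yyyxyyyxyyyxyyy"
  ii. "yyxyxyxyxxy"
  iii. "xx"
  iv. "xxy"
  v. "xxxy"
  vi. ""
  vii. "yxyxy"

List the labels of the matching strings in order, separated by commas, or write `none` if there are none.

i → no match
ii → no match
iii → match
iv → no match
v → no match
vi → match
vii → no match

iii, vi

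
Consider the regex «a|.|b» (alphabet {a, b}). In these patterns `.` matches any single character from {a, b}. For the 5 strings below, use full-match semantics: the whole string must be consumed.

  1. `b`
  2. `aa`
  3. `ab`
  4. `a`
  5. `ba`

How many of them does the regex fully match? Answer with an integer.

1 → match
2 → no match
3 → no match
4 → match
5 → no match
Total matched: 2

2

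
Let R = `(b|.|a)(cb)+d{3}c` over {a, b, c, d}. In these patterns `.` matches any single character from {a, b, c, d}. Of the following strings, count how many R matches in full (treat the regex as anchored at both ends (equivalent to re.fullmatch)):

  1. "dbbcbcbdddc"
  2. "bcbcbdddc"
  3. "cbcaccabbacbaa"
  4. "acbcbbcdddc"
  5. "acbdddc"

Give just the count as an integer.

2

1 → no match
2 → match
3 → no match — must end with "dc"
4 → no match
5 → match
Total matched: 2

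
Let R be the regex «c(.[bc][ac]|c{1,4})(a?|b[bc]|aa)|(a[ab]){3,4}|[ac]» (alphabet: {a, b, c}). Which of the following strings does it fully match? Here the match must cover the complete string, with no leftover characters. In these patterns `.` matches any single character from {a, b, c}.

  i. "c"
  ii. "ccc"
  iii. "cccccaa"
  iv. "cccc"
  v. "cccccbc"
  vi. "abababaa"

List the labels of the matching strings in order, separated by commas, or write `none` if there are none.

i → match
ii → match
iii → match
iv → match
v → match
vi → match

i, ii, iii, iv, v, vi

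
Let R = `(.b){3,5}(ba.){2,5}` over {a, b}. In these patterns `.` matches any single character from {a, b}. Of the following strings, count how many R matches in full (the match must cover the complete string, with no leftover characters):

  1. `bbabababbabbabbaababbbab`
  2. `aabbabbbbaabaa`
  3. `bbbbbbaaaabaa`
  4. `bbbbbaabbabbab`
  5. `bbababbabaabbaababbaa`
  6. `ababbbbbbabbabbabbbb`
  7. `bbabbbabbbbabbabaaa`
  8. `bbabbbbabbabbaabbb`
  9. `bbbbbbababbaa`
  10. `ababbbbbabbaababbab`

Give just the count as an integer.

1

1 → no match
2 → no match
3 → no match
4 → no match
5 → no match
6 → no match
7 → no match
8 → no match
9 → no match
10 → match
Total matched: 1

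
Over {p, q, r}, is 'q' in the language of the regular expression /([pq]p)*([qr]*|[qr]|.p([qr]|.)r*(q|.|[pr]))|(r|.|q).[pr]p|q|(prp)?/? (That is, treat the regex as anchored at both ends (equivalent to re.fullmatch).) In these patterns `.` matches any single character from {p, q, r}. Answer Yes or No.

Yes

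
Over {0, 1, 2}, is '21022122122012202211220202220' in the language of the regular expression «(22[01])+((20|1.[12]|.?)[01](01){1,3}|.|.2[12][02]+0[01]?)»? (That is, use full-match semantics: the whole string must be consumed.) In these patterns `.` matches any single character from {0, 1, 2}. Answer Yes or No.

No

Every match must start with '22', but '21022122122012202211220202220' does not.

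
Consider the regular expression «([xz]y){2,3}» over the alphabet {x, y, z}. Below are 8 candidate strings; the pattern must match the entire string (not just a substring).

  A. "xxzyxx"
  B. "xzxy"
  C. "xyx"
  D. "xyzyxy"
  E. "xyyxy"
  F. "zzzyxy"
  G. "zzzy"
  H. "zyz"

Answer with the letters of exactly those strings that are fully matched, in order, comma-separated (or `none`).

A → no match — must end with "y"
B → no match
C → no match — must end with "y"
D → match
E → no match
F → no match
G → no match
H → no match — must end with "y"

D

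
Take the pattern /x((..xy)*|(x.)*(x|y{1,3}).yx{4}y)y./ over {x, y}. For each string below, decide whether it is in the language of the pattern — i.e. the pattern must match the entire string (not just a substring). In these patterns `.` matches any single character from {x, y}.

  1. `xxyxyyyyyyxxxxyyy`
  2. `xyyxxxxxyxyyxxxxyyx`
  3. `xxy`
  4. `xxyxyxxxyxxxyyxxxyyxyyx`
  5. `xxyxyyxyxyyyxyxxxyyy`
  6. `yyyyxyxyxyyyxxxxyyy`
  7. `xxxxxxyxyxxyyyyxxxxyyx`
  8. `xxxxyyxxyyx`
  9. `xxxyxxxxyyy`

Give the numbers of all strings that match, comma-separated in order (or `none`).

1 → match
2 → no match
3 → no match
4 → no match
5 → no match
6 → no match — must start with `x`
7 → match
8 → match
9 → match

1, 7, 8, 9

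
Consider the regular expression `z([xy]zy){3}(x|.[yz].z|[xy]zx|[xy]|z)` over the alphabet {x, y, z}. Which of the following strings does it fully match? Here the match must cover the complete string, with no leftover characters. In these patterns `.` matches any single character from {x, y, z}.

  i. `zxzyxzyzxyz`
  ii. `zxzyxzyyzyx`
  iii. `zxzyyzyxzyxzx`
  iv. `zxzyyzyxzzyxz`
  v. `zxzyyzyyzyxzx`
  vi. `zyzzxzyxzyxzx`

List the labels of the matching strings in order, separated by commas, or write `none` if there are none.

ii, iii, v

i → no match
ii → match
iii → match
iv → no match
v → match
vi → no match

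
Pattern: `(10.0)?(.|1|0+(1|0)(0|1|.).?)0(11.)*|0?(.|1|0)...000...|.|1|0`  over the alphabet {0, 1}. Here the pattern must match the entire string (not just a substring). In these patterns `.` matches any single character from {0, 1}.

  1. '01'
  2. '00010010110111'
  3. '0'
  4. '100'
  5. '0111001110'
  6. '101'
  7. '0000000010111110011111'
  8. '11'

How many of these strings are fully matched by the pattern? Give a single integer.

1

1 → no match
2 → no match
3 → match
4 → no match
5 → no match
6 → no match
7 → no match
8 → no match
Total matched: 1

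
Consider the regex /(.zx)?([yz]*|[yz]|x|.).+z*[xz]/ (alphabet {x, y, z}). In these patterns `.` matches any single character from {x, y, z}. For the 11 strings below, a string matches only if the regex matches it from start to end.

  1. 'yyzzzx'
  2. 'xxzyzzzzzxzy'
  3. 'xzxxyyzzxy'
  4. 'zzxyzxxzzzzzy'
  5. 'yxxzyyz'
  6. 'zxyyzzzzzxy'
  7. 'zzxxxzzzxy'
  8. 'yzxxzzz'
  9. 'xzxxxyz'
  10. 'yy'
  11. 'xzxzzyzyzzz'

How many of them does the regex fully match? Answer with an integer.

1 → match
2 → no match
3 → no match
4 → no match
5 → match
6 → no match
7 → no match
8 → match
9 → match
10 → no match
11 → match
Total matched: 5

5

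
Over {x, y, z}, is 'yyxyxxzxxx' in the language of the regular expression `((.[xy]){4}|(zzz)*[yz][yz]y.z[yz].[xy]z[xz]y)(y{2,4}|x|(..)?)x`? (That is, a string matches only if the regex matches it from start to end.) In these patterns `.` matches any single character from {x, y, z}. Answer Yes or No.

Yes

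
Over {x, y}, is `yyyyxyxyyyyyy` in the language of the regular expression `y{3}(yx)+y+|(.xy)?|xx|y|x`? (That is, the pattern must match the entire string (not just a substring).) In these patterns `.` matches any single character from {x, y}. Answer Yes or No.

Yes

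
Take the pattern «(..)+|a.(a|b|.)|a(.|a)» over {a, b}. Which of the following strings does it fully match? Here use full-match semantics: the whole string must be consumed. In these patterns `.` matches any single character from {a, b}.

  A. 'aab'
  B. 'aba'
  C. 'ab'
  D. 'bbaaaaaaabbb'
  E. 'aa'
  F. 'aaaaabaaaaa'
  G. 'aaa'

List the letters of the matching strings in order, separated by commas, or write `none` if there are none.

A → match
B → match
C → match
D → match
E → match
F → no match
G → match

A, B, C, D, E, G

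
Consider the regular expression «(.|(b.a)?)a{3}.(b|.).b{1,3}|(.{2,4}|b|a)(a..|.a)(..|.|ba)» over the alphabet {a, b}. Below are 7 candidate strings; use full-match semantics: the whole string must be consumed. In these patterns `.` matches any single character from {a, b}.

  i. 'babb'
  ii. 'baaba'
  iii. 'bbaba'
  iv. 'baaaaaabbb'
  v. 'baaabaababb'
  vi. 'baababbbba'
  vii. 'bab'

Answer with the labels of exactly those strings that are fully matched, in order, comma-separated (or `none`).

ii, iii, iv

i. 'babb' → no match
ii. 'baaba' → match
iii. 'bbaba' → match
iv. 'baaaaaabbb' → match
v. 'baaabaababb' → no match
vi. 'baababbbba' → no match
vii. 'bab' → no match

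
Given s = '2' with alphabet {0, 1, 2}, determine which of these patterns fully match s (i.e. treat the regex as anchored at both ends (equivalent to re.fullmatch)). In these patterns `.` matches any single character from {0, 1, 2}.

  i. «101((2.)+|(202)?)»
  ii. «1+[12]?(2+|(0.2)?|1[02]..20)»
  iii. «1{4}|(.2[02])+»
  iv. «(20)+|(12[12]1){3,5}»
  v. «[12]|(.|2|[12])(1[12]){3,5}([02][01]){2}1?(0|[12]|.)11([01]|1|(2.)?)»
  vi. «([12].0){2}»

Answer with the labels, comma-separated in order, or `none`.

v

i → no match — must start with '101'
ii → no match — must start with '1'
iii → no match
iv → no match
v → match
vi → no match — must end with '0'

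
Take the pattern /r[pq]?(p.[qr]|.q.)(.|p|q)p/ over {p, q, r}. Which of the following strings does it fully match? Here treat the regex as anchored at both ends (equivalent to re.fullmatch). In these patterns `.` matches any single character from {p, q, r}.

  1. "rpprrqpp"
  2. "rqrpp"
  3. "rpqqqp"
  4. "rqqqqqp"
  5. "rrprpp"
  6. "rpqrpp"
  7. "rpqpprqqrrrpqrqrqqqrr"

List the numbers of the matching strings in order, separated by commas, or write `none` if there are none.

1. "rpprrqpp" → no match
2. "rqrpp" → no match
3. "rpqqqp" → match
4. "rqqqqqp" → match
5. "rrprpp" → no match
6. "rpqrpp" → match
7 → no match — must end with "p"

3, 4, 6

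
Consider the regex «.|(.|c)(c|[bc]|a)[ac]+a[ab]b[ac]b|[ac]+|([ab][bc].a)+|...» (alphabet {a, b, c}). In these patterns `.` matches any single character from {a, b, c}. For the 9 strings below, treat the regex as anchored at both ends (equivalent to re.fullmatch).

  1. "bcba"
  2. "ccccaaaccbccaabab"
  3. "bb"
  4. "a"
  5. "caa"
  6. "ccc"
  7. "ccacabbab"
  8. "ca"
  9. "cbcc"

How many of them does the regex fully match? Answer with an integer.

6

1 → match
2 → no match
3 → no match
4 → match
5 → match
6 → match
7 → match
8 → match
9 → no match
Total matched: 6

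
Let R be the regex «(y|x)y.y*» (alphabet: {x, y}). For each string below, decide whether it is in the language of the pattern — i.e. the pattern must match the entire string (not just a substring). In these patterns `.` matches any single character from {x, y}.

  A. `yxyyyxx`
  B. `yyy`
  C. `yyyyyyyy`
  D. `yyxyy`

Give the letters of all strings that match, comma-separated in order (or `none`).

B, C, D

A → no match
B → match
C → match
D → match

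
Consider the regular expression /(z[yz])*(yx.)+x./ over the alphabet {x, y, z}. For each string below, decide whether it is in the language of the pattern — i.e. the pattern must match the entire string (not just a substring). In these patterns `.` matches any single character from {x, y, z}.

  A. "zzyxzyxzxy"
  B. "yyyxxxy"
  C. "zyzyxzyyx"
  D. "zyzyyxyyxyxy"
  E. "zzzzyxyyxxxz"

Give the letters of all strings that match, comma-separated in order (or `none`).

A, D, E

A → match
B → no match
C → no match
D → match
E → match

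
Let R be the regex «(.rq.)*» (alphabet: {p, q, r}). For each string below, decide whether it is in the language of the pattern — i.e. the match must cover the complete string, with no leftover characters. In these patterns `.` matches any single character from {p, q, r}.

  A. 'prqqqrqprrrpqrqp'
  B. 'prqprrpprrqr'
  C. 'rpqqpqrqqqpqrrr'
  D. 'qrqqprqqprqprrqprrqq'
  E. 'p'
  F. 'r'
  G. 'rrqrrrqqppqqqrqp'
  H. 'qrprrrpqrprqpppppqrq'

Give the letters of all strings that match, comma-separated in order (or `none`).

D

A → no match
B → no match
C → no match
D → match
E → no match
F → no match
G → no match
H → no match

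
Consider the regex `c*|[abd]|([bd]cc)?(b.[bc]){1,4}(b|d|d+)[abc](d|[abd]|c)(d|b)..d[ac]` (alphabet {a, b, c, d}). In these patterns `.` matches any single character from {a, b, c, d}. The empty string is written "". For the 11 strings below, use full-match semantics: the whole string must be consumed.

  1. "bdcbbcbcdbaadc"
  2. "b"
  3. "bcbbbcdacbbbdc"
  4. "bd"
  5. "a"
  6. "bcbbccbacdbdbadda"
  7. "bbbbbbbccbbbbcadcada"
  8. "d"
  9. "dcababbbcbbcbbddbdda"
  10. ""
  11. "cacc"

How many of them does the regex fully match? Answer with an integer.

8

1 → match
2. "b" → match
3 → match
4. "bd" → no match
5. "a" → match
6 → match
7 → match
8. "d" → match
9 → no match
10. "" → match
11. "cacc" → no match
Total matched: 8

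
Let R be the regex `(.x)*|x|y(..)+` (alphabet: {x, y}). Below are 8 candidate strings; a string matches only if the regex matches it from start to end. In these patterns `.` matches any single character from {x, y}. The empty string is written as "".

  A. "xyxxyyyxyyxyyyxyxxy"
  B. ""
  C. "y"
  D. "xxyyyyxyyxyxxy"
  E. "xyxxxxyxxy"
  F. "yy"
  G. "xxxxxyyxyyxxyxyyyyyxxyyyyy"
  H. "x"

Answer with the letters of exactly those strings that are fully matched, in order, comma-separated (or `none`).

A → no match
B. "" → match
C. "y" → no match
D → no match
E. "xyxxxxyxxy" → no match
F. "yy" → no match
G → no match
H. "x" → match

B, H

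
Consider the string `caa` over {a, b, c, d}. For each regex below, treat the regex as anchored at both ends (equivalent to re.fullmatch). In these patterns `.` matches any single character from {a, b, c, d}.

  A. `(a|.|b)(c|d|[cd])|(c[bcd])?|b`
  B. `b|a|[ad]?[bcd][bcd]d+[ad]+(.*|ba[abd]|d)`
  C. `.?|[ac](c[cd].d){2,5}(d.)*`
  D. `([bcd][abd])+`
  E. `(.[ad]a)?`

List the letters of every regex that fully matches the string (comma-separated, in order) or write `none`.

A → no match
B → no match
C → no match
D → no match
E → match

E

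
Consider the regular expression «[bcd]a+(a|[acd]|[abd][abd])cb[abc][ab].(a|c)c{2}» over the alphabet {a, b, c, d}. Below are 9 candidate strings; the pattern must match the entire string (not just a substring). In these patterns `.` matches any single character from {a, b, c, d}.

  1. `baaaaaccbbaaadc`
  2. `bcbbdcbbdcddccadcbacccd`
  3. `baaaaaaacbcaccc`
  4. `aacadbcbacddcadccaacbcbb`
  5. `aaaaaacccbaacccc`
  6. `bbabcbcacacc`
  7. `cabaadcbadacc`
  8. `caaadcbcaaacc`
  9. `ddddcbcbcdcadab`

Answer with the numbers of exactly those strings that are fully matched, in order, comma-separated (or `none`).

1 → no match
2 → no match — must end with `c`
3 → no match
4 → no match — must end with `c`
5 → no match
6 → no match
7 → no match
8 → match
9 → no match — must end with `c`

8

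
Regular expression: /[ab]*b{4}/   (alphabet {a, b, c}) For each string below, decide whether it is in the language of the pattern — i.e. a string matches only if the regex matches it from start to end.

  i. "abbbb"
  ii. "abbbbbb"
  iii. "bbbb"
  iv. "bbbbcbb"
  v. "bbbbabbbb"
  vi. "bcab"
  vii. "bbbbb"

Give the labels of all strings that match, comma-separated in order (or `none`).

i. "abbbb" → match
ii. "abbbbbb" → match
iii. "bbbb" → match
iv. "bbbbcbb" → no match
v. "bbbbabbbb" → match
vi. "bcab" → no match
vii. "bbbbb" → match

i, ii, iii, v, vii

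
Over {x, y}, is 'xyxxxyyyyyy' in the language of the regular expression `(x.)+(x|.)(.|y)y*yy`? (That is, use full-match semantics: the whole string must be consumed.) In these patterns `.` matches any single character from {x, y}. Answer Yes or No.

Yes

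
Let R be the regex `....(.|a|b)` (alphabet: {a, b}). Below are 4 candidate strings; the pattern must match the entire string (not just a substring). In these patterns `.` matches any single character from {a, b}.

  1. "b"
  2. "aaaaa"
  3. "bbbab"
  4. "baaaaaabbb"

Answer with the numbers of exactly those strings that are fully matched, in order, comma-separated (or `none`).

1 → no match
2 → match
3 → match
4 → no match

2, 3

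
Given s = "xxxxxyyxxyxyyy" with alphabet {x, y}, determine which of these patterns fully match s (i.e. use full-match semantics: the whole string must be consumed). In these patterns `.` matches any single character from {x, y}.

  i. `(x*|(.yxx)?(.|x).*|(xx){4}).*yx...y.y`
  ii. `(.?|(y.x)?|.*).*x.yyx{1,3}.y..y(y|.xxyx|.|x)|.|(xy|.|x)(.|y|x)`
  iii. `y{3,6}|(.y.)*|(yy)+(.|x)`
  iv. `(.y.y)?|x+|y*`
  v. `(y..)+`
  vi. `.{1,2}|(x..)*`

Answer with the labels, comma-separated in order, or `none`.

i, ii

i → match
ii → match
iii → no match
iv → no match
v → no match — must start with "y"
vi → no match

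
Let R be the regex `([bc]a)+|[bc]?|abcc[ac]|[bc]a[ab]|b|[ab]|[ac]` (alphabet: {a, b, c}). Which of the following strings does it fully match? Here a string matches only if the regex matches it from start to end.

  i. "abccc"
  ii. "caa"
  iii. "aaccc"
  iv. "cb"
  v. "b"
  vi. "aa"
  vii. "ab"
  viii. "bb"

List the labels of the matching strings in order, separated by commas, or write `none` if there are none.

i, ii, v

i → match
ii → match
iii → no match
iv → no match
v → match
vi → no match
vii → no match
viii → no match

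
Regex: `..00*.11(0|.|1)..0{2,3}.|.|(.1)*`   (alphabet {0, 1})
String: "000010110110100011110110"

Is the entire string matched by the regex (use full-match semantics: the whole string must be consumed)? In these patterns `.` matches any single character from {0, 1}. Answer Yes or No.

No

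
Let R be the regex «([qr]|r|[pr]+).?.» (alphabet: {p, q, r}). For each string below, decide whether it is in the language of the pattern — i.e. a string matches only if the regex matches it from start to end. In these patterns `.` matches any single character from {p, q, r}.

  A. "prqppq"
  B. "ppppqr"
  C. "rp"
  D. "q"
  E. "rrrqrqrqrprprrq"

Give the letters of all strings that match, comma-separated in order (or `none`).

A → no match
B → match
C → match
D → no match
E → no match

B, C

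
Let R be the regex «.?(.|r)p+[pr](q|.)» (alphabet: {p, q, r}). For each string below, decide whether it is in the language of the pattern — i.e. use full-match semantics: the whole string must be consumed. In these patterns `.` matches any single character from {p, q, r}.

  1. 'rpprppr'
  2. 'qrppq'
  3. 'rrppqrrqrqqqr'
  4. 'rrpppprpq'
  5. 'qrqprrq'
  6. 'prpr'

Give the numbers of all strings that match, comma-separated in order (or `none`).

1 → no match
2 → match
3 → no match
4 → no match
5 → no match
6 → no match

2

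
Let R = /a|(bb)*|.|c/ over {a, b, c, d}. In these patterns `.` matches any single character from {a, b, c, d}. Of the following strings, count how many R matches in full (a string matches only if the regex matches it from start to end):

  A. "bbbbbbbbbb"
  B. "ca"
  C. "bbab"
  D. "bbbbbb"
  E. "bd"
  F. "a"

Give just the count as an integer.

3

A → match
B → no match
C → no match
D → match
E → no match
F → match
Total matched: 3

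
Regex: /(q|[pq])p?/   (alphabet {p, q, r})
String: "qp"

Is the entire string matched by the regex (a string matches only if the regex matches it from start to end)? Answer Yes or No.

Yes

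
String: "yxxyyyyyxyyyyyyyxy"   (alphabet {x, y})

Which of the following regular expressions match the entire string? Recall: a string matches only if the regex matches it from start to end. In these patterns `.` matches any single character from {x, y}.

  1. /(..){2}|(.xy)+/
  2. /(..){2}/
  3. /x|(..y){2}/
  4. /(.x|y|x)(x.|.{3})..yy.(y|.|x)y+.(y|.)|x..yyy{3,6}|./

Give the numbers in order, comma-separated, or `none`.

4

1 → no match
2 → no match
3 → no match
4 → match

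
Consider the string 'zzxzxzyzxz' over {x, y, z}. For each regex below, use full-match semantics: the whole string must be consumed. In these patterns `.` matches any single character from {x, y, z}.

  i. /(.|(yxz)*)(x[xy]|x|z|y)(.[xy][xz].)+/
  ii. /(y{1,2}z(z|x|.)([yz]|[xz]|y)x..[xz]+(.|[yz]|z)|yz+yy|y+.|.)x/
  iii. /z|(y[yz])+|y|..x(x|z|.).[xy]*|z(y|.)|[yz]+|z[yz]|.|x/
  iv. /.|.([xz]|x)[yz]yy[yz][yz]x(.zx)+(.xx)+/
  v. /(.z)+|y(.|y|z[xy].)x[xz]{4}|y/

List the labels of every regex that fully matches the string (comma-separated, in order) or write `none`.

v

i → no match
ii → no match — must end with 'x'
iii → no match
iv → no match
v → match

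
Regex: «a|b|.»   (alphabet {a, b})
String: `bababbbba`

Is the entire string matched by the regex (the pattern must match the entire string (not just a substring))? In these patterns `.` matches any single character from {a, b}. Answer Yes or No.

No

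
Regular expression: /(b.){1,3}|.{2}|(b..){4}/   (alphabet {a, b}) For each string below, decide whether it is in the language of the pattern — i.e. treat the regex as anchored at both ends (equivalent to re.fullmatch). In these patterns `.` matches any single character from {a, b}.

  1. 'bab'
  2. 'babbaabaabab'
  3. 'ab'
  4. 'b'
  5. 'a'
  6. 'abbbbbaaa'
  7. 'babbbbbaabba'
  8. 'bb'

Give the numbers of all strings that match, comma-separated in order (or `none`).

2, 3, 7, 8

1 → no match
2 → match
3 → match
4 → no match
5 → no match
6 → no match
7 → match
8 → match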